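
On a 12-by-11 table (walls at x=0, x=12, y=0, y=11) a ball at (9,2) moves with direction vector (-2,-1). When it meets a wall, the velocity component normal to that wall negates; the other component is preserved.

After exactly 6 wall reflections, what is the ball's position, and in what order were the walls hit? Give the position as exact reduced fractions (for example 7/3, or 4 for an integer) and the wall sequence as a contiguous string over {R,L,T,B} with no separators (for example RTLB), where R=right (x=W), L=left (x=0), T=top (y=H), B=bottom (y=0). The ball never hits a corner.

1. t=2 → B at (5,0); v=(-2,1)
2. t=5/2 → L at (0,5/2); v=(2,1)
3. t=6 → R at (12,17/2); v=(-2,1)
4. t=5/2 → T at (7,11); v=(-2,-1)
5. t=7/2 → L at (0,15/2); v=(2,-1)
6. t=6 → R at (12,3/2); v=(-2,-1)

Final position: (12,3/2)
Wall sequence: BLRTLR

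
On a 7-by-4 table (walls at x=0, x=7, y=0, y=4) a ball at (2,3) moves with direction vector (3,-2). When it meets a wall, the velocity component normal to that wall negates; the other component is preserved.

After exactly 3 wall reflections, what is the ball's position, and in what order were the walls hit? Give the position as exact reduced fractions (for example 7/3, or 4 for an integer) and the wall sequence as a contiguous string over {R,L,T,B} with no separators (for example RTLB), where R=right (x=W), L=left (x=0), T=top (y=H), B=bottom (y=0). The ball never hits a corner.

Final position: (3/2,4)
Wall sequence: BRT

1. t=3/2 → B at (13/2,0); v=(3,2)
2. t=1/6 → R at (7,1/3); v=(-3,2)
3. t=11/6 → T at (3/2,4); v=(-3,-2)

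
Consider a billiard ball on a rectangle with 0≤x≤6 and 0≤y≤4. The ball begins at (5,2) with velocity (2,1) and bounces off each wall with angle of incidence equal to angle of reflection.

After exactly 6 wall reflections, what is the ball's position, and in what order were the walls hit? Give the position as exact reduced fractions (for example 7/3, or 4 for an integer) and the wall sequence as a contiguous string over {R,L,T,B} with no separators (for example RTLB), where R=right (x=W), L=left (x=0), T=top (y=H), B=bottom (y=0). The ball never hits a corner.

Final position: (0,7/2)
Wall sequence: RTLBRL

1. t=1/2 → R at (6,5/2); v=(-2,1)
2. t=3/2 → T at (3,4); v=(-2,-1)
3. t=3/2 → L at (0,5/2); v=(2,-1)
4. t=5/2 → B at (5,0); v=(2,1)
5. t=1/2 → R at (6,1/2); v=(-2,1)
6. t=3 → L at (0,7/2); v=(2,1)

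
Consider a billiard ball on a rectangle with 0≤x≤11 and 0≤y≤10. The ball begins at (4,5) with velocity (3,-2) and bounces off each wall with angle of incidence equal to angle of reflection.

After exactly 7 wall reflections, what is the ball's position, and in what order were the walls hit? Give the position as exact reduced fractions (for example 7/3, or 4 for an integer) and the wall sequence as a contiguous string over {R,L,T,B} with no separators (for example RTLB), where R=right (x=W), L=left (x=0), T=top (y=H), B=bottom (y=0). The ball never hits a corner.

1. t=7/3 → R at (11,1/3); v=(-3,-2)
2. t=1/6 → B at (21/2,0); v=(-3,2)
3. t=7/2 → L at (0,7); v=(3,2)
4. t=3/2 → T at (9/2,10); v=(3,-2)
5. t=13/6 → R at (11,17/3); v=(-3,-2)
6. t=17/6 → B at (5/2,0); v=(-3,2)
7. t=5/6 → L at (0,5/3); v=(3,2)

Final position: (0,5/3)
Wall sequence: RBLTRBL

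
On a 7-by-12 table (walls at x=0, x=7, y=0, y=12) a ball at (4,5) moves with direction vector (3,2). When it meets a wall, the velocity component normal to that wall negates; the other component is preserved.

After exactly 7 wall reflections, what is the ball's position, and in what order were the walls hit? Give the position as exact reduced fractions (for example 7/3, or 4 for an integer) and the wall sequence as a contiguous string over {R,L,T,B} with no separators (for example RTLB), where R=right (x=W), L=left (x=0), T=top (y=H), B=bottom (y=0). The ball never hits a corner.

Final position: (7,5/3)
Wall sequence: RLTRLBR

1. t=1 → R at (7,7); v=(-3,2)
2. t=7/3 → L at (0,35/3); v=(3,2)
3. t=1/6 → T at (1/2,12); v=(3,-2)
4. t=13/6 → R at (7,23/3); v=(-3,-2)
5. t=7/3 → L at (0,3); v=(3,-2)
6. t=3/2 → B at (9/2,0); v=(3,2)
7. t=5/6 → R at (7,5/3); v=(-3,2)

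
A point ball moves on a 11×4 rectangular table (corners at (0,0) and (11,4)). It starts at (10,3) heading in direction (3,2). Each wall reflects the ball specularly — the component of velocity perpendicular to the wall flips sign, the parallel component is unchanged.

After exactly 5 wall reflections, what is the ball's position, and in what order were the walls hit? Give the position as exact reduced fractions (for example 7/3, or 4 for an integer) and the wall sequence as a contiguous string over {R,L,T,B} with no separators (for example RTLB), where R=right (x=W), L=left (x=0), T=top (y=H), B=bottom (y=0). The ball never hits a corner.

Final position: (3/2,4)
Wall sequence: RTBLT

1. t=1/3 → R at (11,11/3); v=(-3,2)
2. t=1/6 → T at (21/2,4); v=(-3,-2)
3. t=2 → B at (9/2,0); v=(-3,2)
4. t=3/2 → L at (0,3); v=(3,2)
5. t=1/2 → T at (3/2,4); v=(3,-2)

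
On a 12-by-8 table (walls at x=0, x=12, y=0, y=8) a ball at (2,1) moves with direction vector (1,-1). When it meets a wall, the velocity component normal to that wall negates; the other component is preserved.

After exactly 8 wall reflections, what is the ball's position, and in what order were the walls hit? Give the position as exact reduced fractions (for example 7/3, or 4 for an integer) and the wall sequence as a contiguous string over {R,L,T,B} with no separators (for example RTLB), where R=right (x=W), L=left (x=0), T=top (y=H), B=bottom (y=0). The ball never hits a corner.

Final position: (12,1)
Wall sequence: BTRBLTBR

1. t=1 → B at (3,0); v=(1,1)
2. t=8 → T at (11,8); v=(1,-1)
3. t=1 → R at (12,7); v=(-1,-1)
4. t=7 → B at (5,0); v=(-1,1)
5. t=5 → L at (0,5); v=(1,1)
6. t=3 → T at (3,8); v=(1,-1)
7. t=8 → B at (11,0); v=(1,1)
8. t=1 → R at (12,1); v=(-1,1)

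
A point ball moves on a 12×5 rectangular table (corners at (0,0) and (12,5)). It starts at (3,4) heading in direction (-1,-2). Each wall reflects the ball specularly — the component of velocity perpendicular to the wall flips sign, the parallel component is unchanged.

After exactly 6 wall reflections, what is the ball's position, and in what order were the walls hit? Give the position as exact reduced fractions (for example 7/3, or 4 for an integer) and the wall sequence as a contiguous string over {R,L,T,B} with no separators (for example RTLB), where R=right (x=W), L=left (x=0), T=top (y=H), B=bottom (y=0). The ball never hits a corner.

Final position: (9,0)
Wall sequence: BLTBTB

1. t=2 → B at (1,0); v=(-1,2)
2. t=1 → L at (0,2); v=(1,2)
3. t=3/2 → T at (3/2,5); v=(1,-2)
4. t=5/2 → B at (4,0); v=(1,2)
5. t=5/2 → T at (13/2,5); v=(1,-2)
6. t=5/2 → B at (9,0); v=(1,2)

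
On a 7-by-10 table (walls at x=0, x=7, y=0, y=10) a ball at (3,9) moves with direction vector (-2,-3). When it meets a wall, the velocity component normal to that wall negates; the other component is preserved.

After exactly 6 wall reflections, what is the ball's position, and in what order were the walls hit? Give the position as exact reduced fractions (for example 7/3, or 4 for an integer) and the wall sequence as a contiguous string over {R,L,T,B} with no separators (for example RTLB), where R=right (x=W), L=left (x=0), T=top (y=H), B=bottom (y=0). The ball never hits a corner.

1. t=3/2 → L at (0,9/2); v=(2,-3)
2. t=3/2 → B at (3,0); v=(2,3)
3. t=2 → R at (7,6); v=(-2,3)
4. t=4/3 → T at (13/3,10); v=(-2,-3)
5. t=13/6 → L at (0,7/2); v=(2,-3)
6. t=7/6 → B at (7/3,0); v=(2,3)

Final position: (7/3,0)
Wall sequence: LBRTLB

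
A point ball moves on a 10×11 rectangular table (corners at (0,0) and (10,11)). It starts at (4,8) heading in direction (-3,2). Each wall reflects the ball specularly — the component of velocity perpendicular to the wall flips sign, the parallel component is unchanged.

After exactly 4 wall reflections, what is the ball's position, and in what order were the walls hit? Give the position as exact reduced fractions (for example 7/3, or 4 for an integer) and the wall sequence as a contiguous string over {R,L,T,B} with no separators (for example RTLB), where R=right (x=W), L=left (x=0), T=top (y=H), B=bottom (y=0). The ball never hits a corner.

1. t=4/3 → L at (0,32/3); v=(3,2)
2. t=1/6 → T at (1/2,11); v=(3,-2)
3. t=19/6 → R at (10,14/3); v=(-3,-2)
4. t=7/3 → B at (3,0); v=(-3,2)

Final position: (3,0)
Wall sequence: LTRB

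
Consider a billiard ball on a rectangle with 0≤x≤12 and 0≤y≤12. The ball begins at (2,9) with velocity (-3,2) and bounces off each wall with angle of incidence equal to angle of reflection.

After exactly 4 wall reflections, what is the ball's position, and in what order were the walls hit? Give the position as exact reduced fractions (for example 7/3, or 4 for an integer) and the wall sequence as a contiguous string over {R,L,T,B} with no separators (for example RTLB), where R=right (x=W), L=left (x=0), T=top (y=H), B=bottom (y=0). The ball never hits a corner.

1. t=2/3 → L at (0,31/3); v=(3,2)
2. t=5/6 → T at (5/2,12); v=(3,-2)
3. t=19/6 → R at (12,17/3); v=(-3,-2)
4. t=17/6 → B at (7/2,0); v=(-3,2)

Final position: (7/2,0)
Wall sequence: LTRB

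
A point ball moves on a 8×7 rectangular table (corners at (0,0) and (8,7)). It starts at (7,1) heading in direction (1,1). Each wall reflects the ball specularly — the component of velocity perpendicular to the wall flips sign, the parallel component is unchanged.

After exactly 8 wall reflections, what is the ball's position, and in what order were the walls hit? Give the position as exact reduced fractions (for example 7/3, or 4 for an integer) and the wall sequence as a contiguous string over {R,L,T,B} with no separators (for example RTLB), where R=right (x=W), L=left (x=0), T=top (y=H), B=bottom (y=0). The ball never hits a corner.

1. t=1 → R at (8,2); v=(-1,1)
2. t=5 → T at (3,7); v=(-1,-1)
3. t=3 → L at (0,4); v=(1,-1)
4. t=4 → B at (4,0); v=(1,1)
5. t=4 → R at (8,4); v=(-1,1)
6. t=3 → T at (5,7); v=(-1,-1)
7. t=5 → L at (0,2); v=(1,-1)
8. t=2 → B at (2,0); v=(1,1)

Final position: (2,0)
Wall sequence: RTLBRTLB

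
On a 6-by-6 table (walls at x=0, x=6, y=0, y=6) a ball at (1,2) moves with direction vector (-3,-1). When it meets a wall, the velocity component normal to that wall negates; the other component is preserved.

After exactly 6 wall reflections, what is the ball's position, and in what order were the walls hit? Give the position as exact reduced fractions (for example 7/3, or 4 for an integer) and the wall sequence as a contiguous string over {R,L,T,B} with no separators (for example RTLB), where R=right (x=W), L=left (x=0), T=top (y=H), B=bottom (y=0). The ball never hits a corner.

1. t=1/3 → L at (0,5/3); v=(3,-1)
2. t=5/3 → B at (5,0); v=(3,1)
3. t=1/3 → R at (6,1/3); v=(-3,1)
4. t=2 → L at (0,7/3); v=(3,1)
5. t=2 → R at (6,13/3); v=(-3,1)
6. t=5/3 → T at (1,6); v=(-3,-1)

Final position: (1,6)
Wall sequence: LBRLRT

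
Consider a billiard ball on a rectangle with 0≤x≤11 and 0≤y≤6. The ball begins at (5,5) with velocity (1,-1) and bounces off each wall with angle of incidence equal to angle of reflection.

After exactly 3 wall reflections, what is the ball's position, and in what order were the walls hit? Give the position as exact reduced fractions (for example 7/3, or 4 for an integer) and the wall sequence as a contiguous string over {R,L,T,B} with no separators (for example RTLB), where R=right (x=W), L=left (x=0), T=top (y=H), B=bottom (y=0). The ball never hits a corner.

Final position: (6,6)
Wall sequence: BRT

1. t=5 → B at (10,0); v=(1,1)
2. t=1 → R at (11,1); v=(-1,1)
3. t=5 → T at (6,6); v=(-1,-1)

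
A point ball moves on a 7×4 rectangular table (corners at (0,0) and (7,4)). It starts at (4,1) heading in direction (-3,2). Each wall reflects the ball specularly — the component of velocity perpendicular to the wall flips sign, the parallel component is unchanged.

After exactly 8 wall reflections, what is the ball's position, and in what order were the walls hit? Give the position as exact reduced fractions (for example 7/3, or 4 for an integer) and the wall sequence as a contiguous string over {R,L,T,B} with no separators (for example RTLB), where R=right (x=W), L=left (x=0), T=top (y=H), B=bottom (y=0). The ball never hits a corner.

1. t=4/3 → L at (0,11/3); v=(3,2)
2. t=1/6 → T at (1/2,4); v=(3,-2)
3. t=2 → B at (13/2,0); v=(3,2)
4. t=1/6 → R at (7,1/3); v=(-3,2)
5. t=11/6 → T at (3/2,4); v=(-3,-2)
6. t=1/2 → L at (0,3); v=(3,-2)
7. t=3/2 → B at (9/2,0); v=(3,2)
8. t=5/6 → R at (7,5/3); v=(-3,2)

Final position: (7,5/3)
Wall sequence: LTBRTLBR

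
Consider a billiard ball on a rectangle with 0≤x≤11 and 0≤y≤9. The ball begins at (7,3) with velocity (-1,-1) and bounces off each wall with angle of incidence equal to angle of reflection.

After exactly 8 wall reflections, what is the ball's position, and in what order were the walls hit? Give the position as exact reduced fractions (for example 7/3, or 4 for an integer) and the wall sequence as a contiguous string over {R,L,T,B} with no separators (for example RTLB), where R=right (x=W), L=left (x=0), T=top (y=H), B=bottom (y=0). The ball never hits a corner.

1. t=3 → B at (4,0); v=(-1,1)
2. t=4 → L at (0,4); v=(1,1)
3. t=5 → T at (5,9); v=(1,-1)
4. t=6 → R at (11,3); v=(-1,-1)
5. t=3 → B at (8,0); v=(-1,1)
6. t=8 → L at (0,8); v=(1,1)
7. t=1 → T at (1,9); v=(1,-1)
8. t=9 → B at (10,0); v=(1,1)

Final position: (10,0)
Wall sequence: BLTRBLTB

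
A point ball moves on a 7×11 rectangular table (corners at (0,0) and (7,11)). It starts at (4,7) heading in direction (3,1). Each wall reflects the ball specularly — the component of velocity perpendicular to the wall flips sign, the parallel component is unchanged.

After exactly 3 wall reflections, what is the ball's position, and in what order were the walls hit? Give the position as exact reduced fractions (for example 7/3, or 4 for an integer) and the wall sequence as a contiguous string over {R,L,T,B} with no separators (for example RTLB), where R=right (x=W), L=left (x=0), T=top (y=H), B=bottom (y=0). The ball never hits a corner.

Final position: (2,11)
Wall sequence: RLT

1. t=1 → R at (7,8); v=(-3,1)
2. t=7/3 → L at (0,31/3); v=(3,1)
3. t=2/3 → T at (2,11); v=(3,-1)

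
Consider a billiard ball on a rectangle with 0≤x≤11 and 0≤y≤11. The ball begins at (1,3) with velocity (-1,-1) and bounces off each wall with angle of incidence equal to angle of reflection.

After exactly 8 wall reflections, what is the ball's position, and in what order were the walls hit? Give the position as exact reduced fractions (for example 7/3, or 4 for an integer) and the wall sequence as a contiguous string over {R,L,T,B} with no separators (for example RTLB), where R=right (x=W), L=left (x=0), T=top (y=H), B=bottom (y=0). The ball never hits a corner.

Final position: (9,11)
Wall sequence: LBRTLBRT

1. t=1 → L at (0,2); v=(1,-1)
2. t=2 → B at (2,0); v=(1,1)
3. t=9 → R at (11,9); v=(-1,1)
4. t=2 → T at (9,11); v=(-1,-1)
5. t=9 → L at (0,2); v=(1,-1)
6. t=2 → B at (2,0); v=(1,1)
7. t=9 → R at (11,9); v=(-1,1)
8. t=2 → T at (9,11); v=(-1,-1)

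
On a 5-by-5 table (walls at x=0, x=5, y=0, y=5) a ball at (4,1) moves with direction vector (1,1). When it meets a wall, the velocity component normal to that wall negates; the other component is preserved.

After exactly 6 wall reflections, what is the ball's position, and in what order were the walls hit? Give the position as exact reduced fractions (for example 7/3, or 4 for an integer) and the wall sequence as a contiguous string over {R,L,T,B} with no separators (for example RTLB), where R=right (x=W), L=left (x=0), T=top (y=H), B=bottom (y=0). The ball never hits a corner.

1. t=1 → R at (5,2); v=(-1,1)
2. t=3 → T at (2,5); v=(-1,-1)
3. t=2 → L at (0,3); v=(1,-1)
4. t=3 → B at (3,0); v=(1,1)
5. t=2 → R at (5,2); v=(-1,1)
6. t=3 → T at (2,5); v=(-1,-1)

Final position: (2,5)
Wall sequence: RTLBRT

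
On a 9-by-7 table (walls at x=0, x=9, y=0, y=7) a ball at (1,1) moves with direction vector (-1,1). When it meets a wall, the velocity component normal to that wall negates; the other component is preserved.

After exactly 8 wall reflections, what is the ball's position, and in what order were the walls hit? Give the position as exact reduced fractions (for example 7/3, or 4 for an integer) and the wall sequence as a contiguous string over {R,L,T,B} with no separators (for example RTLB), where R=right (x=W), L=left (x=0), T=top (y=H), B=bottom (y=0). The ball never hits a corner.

Final position: (9,1)
Wall sequence: LTRBLTBR

1. t=1 → L at (0,2); v=(1,1)
2. t=5 → T at (5,7); v=(1,-1)
3. t=4 → R at (9,3); v=(-1,-1)
4. t=3 → B at (6,0); v=(-1,1)
5. t=6 → L at (0,6); v=(1,1)
6. t=1 → T at (1,7); v=(1,-1)
7. t=7 → B at (8,0); v=(1,1)
8. t=1 → R at (9,1); v=(-1,1)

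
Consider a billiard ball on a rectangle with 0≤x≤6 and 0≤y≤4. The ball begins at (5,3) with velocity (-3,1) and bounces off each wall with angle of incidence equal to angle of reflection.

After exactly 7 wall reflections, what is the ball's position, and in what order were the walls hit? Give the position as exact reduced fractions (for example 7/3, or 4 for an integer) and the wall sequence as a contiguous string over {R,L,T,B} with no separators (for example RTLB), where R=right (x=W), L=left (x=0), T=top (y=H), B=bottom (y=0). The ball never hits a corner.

1. t=1 → T at (2,4); v=(-3,-1)
2. t=2/3 → L at (0,10/3); v=(3,-1)
3. t=2 → R at (6,4/3); v=(-3,-1)
4. t=4/3 → B at (2,0); v=(-3,1)
5. t=2/3 → L at (0,2/3); v=(3,1)
6. t=2 → R at (6,8/3); v=(-3,1)
7. t=4/3 → T at (2,4); v=(-3,-1)

Final position: (2,4)
Wall sequence: TLRBLRT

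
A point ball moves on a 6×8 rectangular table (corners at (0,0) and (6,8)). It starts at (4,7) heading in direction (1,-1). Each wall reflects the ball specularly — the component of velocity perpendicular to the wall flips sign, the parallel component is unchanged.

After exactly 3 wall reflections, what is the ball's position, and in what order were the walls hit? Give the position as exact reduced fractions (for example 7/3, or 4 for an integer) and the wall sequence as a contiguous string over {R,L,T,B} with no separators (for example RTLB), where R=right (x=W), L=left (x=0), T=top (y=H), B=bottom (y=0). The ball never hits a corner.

Final position: (0,1)
Wall sequence: RBL

1. t=2 → R at (6,5); v=(-1,-1)
2. t=5 → B at (1,0); v=(-1,1)
3. t=1 → L at (0,1); v=(1,1)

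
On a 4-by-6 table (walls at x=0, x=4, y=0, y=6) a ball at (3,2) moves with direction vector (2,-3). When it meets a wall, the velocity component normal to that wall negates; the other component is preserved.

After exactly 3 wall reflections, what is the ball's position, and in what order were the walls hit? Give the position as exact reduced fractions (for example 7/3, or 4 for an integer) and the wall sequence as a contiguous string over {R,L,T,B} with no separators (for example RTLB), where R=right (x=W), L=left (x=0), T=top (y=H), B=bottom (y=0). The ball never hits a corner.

1. t=1/2 → R at (4,1/2); v=(-2,-3)
2. t=1/6 → B at (11/3,0); v=(-2,3)
3. t=11/6 → L at (0,11/2); v=(2,3)

Final position: (0,11/2)
Wall sequence: RBL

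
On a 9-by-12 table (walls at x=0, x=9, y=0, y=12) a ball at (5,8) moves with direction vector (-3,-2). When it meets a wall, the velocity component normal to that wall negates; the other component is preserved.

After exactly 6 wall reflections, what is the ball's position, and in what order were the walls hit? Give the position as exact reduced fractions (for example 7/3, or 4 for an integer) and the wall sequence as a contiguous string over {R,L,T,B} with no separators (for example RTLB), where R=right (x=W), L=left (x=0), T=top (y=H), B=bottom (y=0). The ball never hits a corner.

1. t=5/3 → L at (0,14/3); v=(3,-2)
2. t=7/3 → B at (7,0); v=(3,2)
3. t=2/3 → R at (9,4/3); v=(-3,2)
4. t=3 → L at (0,22/3); v=(3,2)
5. t=7/3 → T at (7,12); v=(3,-2)
6. t=2/3 → R at (9,32/3); v=(-3,-2)

Final position: (9,32/3)
Wall sequence: LBRLTR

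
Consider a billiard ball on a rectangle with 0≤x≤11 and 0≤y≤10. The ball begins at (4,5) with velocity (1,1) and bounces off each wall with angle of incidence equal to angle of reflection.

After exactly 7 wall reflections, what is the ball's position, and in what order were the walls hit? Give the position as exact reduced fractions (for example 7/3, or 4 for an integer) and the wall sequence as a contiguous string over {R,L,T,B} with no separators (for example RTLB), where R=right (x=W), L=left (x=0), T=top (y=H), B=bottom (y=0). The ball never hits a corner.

Final position: (5,0)
Wall sequence: TRBLTRB

1. t=5 → T at (9,10); v=(1,-1)
2. t=2 → R at (11,8); v=(-1,-1)
3. t=8 → B at (3,0); v=(-1,1)
4. t=3 → L at (0,3); v=(1,1)
5. t=7 → T at (7,10); v=(1,-1)
6. t=4 → R at (11,6); v=(-1,-1)
7. t=6 → B at (5,0); v=(-1,1)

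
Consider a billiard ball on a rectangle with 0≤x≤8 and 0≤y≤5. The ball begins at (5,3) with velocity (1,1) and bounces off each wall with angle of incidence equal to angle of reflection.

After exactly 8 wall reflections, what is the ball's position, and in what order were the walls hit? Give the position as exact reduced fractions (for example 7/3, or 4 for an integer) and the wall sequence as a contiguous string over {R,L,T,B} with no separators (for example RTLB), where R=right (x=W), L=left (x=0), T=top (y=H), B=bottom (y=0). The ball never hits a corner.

1. t=2 → T at (7,5); v=(1,-1)
2. t=1 → R at (8,4); v=(-1,-1)
3. t=4 → B at (4,0); v=(-1,1)
4. t=4 → L at (0,4); v=(1,1)
5. t=1 → T at (1,5); v=(1,-1)
6. t=5 → B at (6,0); v=(1,1)
7. t=2 → R at (8,2); v=(-1,1)
8. t=3 → T at (5,5); v=(-1,-1)

Final position: (5,5)
Wall sequence: TRBLTBRT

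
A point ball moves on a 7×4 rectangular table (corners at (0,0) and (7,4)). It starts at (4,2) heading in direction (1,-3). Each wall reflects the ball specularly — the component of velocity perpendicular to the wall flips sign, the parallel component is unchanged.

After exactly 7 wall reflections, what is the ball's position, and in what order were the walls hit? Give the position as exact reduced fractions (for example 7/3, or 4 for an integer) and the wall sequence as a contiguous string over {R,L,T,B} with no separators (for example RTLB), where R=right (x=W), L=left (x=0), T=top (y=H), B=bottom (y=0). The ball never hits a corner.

Final position: (8/3,4)
Wall sequence: BTRBTBT

1. t=2/3 → B at (14/3,0); v=(1,3)
2. t=4/3 → T at (6,4); v=(1,-3)
3. t=1 → R at (7,1); v=(-1,-3)
4. t=1/3 → B at (20/3,0); v=(-1,3)
5. t=4/3 → T at (16/3,4); v=(-1,-3)
6. t=4/3 → B at (4,0); v=(-1,3)
7. t=4/3 → T at (8/3,4); v=(-1,-3)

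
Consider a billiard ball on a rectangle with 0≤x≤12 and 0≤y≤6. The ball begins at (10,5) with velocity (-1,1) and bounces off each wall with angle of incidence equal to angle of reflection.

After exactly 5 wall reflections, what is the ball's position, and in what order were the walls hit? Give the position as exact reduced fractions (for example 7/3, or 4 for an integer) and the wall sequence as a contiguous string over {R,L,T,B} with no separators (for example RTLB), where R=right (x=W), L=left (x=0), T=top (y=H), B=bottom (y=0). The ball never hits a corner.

1. t=1 → T at (9,6); v=(-1,-1)
2. t=6 → B at (3,0); v=(-1,1)
3. t=3 → L at (0,3); v=(1,1)
4. t=3 → T at (3,6); v=(1,-1)
5. t=6 → B at (9,0); v=(1,1)

Final position: (9,0)
Wall sequence: TBLTB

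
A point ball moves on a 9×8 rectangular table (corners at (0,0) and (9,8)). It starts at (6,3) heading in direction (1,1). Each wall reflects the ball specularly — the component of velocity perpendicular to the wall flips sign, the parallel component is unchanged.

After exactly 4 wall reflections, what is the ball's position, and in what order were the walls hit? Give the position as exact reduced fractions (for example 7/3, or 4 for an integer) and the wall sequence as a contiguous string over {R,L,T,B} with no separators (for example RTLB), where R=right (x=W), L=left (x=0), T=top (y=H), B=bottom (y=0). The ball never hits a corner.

Final position: (1,0)
Wall sequence: RTLB

1. t=3 → R at (9,6); v=(-1,1)
2. t=2 → T at (7,8); v=(-1,-1)
3. t=7 → L at (0,1); v=(1,-1)
4. t=1 → B at (1,0); v=(1,1)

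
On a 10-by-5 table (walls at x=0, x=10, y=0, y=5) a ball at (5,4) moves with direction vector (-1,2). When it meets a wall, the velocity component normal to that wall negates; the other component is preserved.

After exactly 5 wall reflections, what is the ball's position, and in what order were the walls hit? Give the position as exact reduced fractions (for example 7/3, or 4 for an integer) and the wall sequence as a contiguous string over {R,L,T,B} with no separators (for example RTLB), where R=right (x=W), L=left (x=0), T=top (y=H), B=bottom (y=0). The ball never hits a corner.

Final position: (3,0)
Wall sequence: TBLTB

1. t=1/2 → T at (9/2,5); v=(-1,-2)
2. t=5/2 → B at (2,0); v=(-1,2)
3. t=2 → L at (0,4); v=(1,2)
4. t=1/2 → T at (1/2,5); v=(1,-2)
5. t=5/2 → B at (3,0); v=(1,2)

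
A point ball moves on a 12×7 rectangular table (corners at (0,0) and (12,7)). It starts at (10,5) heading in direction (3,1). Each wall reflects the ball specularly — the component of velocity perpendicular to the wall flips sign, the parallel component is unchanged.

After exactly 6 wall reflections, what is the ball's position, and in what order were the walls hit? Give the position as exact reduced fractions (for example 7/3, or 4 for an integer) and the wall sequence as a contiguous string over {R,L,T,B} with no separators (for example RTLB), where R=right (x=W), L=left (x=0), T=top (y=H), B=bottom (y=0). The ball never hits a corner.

1. t=2/3 → R at (12,17/3); v=(-3,1)
2. t=4/3 → T at (8,7); v=(-3,-1)
3. t=8/3 → L at (0,13/3); v=(3,-1)
4. t=4 → R at (12,1/3); v=(-3,-1)
5. t=1/3 → B at (11,0); v=(-3,1)
6. t=11/3 → L at (0,11/3); v=(3,1)

Final position: (0,11/3)
Wall sequence: RTLRBL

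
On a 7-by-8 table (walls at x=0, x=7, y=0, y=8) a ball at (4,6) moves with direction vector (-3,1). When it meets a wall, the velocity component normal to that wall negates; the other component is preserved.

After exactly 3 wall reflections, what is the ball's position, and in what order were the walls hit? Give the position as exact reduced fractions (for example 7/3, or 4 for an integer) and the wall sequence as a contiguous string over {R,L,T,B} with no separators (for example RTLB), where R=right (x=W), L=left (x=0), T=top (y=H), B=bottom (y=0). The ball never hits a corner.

Final position: (7,19/3)
Wall sequence: LTR

1. t=4/3 → L at (0,22/3); v=(3,1)
2. t=2/3 → T at (2,8); v=(3,-1)
3. t=5/3 → R at (7,19/3); v=(-3,-1)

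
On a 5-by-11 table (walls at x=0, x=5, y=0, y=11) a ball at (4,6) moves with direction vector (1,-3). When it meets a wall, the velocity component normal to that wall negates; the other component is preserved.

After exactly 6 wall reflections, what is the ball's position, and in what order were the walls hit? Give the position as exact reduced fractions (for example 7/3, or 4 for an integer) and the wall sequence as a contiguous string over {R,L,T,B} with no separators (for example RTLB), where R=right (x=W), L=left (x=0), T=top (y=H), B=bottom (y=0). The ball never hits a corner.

1. t=1 → R at (5,3); v=(-1,-3)
2. t=1 → B at (4,0); v=(-1,3)
3. t=11/3 → T at (1/3,11); v=(-1,-3)
4. t=1/3 → L at (0,10); v=(1,-3)
5. t=10/3 → B at (10/3,0); v=(1,3)
6. t=5/3 → R at (5,5); v=(-1,3)

Final position: (5,5)
Wall sequence: RBTLBR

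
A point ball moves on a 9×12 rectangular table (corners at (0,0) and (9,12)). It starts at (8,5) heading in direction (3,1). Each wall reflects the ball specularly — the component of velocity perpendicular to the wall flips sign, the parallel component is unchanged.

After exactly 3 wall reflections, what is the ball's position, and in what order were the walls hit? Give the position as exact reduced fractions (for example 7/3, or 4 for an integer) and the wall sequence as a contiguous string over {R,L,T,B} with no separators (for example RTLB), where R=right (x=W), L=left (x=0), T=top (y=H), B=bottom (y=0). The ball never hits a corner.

1. t=1/3 → R at (9,16/3); v=(-3,1)
2. t=3 → L at (0,25/3); v=(3,1)
3. t=3 → R at (9,34/3); v=(-3,1)

Final position: (9,34/3)
Wall sequence: RLR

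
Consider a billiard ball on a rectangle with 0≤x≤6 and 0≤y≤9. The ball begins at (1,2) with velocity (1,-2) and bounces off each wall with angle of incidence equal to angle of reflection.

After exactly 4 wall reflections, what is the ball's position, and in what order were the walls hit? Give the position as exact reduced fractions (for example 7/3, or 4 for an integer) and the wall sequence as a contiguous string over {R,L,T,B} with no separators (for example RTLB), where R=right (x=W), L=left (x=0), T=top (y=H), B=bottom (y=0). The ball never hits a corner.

Final position: (1,0)
Wall sequence: BRTB

1. t=1 → B at (2,0); v=(1,2)
2. t=4 → R at (6,8); v=(-1,2)
3. t=1/2 → T at (11/2,9); v=(-1,-2)
4. t=9/2 → B at (1,0); v=(-1,2)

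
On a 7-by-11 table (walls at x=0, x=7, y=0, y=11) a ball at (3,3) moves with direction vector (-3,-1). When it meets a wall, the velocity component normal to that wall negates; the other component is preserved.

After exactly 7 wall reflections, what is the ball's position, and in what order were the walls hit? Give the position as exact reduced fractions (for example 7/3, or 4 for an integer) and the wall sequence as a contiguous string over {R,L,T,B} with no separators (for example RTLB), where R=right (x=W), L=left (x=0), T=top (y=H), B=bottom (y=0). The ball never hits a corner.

Final position: (7,29/3)
Wall sequence: LBRLRLR

1. t=1 → L at (0,2); v=(3,-1)
2. t=2 → B at (6,0); v=(3,1)
3. t=1/3 → R at (7,1/3); v=(-3,1)
4. t=7/3 → L at (0,8/3); v=(3,1)
5. t=7/3 → R at (7,5); v=(-3,1)
6. t=7/3 → L at (0,22/3); v=(3,1)
7. t=7/3 → R at (7,29/3); v=(-3,1)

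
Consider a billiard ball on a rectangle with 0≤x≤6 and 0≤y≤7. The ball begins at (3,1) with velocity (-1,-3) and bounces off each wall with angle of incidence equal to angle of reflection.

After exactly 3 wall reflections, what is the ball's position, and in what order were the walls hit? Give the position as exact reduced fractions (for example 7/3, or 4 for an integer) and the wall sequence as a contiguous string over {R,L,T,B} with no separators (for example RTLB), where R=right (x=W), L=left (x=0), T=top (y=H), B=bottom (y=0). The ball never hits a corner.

Final position: (0,6)
Wall sequence: BTL

1. t=1/3 → B at (8/3,0); v=(-1,3)
2. t=7/3 → T at (1/3,7); v=(-1,-3)
3. t=1/3 → L at (0,6); v=(1,-3)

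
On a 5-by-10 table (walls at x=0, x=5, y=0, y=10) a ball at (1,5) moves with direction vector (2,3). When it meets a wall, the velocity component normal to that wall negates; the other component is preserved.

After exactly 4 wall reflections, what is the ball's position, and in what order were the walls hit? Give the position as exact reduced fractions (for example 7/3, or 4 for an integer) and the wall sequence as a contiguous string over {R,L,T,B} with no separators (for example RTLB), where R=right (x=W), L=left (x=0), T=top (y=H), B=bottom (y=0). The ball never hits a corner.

Final position: (1,0)
Wall sequence: TRLB

1. t=5/3 → T at (13/3,10); v=(2,-3)
2. t=1/3 → R at (5,9); v=(-2,-3)
3. t=5/2 → L at (0,3/2); v=(2,-3)
4. t=1/2 → B at (1,0); v=(2,3)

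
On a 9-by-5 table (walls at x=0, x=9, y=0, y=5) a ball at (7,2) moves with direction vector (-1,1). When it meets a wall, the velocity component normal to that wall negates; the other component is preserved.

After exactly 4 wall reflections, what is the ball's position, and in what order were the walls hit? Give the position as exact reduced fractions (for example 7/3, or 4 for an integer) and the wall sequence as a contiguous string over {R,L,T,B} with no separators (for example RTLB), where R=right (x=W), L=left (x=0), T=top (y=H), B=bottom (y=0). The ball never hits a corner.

1. t=3 → T at (4,5); v=(-1,-1)
2. t=4 → L at (0,1); v=(1,-1)
3. t=1 → B at (1,0); v=(1,1)
4. t=5 → T at (6,5); v=(1,-1)

Final position: (6,5)
Wall sequence: TLBT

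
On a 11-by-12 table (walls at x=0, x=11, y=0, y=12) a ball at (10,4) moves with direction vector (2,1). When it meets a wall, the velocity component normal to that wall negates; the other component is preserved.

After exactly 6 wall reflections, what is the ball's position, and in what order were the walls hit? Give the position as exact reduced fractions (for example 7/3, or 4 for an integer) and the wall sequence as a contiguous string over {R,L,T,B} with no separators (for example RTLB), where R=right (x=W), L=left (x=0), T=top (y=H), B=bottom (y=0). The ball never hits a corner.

1. t=1/2 → R at (11,9/2); v=(-2,1)
2. t=11/2 → L at (0,10); v=(2,1)
3. t=2 → T at (4,12); v=(2,-1)
4. t=7/2 → R at (11,17/2); v=(-2,-1)
5. t=11/2 → L at (0,3); v=(2,-1)
6. t=3 → B at (6,0); v=(2,1)

Final position: (6,0)
Wall sequence: RLTRLB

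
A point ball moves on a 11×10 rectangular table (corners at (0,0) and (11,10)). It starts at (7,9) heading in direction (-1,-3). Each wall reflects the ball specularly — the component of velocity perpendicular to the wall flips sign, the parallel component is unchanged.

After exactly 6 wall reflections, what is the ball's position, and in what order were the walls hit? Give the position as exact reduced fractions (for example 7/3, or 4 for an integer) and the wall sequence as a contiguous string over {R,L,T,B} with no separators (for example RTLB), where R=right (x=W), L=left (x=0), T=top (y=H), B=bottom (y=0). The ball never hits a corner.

Final position: (28/3,0)
Wall sequence: BTLBTB

1. t=3 → B at (4,0); v=(-1,3)
2. t=10/3 → T at (2/3,10); v=(-1,-3)
3. t=2/3 → L at (0,8); v=(1,-3)
4. t=8/3 → B at (8/3,0); v=(1,3)
5. t=10/3 → T at (6,10); v=(1,-3)
6. t=10/3 → B at (28/3,0); v=(1,3)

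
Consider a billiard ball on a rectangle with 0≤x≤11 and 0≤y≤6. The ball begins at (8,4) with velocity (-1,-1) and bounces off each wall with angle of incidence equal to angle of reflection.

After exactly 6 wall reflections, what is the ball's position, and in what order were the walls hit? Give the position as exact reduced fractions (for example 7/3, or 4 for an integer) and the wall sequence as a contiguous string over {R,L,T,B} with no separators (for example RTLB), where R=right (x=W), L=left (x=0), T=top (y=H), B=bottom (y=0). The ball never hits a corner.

1. t=4 → B at (4,0); v=(-1,1)
2. t=4 → L at (0,4); v=(1,1)
3. t=2 → T at (2,6); v=(1,-1)
4. t=6 → B at (8,0); v=(1,1)
5. t=3 → R at (11,3); v=(-1,1)
6. t=3 → T at (8,6); v=(-1,-1)

Final position: (8,6)
Wall sequence: BLTBRT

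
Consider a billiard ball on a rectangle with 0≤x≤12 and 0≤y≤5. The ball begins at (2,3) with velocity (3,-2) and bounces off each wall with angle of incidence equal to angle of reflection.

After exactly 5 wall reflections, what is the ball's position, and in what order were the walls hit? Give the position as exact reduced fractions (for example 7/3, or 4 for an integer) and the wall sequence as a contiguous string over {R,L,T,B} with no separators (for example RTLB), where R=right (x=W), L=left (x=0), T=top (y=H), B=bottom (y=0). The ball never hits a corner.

1. t=3/2 → B at (13/2,0); v=(3,2)
2. t=11/6 → R at (12,11/3); v=(-3,2)
3. t=2/3 → T at (10,5); v=(-3,-2)
4. t=5/2 → B at (5/2,0); v=(-3,2)
5. t=5/6 → L at (0,5/3); v=(3,2)

Final position: (0,5/3)
Wall sequence: BRTBL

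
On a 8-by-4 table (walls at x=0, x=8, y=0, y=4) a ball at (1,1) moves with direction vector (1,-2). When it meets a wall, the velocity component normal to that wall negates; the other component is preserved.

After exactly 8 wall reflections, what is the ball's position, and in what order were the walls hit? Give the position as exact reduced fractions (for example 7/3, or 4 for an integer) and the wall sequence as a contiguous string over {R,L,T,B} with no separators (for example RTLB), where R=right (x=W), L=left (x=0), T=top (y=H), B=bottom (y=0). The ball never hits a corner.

1. t=1/2 → B at (3/2,0); v=(1,2)
2. t=2 → T at (7/2,4); v=(1,-2)
3. t=2 → B at (11/2,0); v=(1,2)
4. t=2 → T at (15/2,4); v=(1,-2)
5. t=1/2 → R at (8,3); v=(-1,-2)
6. t=3/2 → B at (13/2,0); v=(-1,2)
7. t=2 → T at (9/2,4); v=(-1,-2)
8. t=2 → B at (5/2,0); v=(-1,2)

Final position: (5/2,0)
Wall sequence: BTBTRBTB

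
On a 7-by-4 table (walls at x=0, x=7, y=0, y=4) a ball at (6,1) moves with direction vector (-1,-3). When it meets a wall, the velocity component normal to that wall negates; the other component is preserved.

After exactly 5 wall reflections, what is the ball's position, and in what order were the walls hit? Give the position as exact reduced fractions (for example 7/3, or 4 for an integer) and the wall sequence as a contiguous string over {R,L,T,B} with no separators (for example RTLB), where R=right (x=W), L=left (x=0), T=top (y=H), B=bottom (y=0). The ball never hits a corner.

1. t=1/3 → B at (17/3,0); v=(-1,3)
2. t=4/3 → T at (13/3,4); v=(-1,-3)
3. t=4/3 → B at (3,0); v=(-1,3)
4. t=4/3 → T at (5/3,4); v=(-1,-3)
5. t=4/3 → B at (1/3,0); v=(-1,3)

Final position: (1/3,0)
Wall sequence: BTBTB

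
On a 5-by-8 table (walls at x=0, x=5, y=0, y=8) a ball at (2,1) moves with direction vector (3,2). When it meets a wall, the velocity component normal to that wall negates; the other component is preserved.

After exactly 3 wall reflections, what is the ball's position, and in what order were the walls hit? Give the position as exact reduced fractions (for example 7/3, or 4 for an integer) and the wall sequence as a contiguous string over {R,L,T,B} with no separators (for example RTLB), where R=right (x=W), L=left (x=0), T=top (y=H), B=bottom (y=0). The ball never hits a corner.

1. t=1 → R at (5,3); v=(-3,2)
2. t=5/3 → L at (0,19/3); v=(3,2)
3. t=5/6 → T at (5/2,8); v=(3,-2)

Final position: (5/2,8)
Wall sequence: RLT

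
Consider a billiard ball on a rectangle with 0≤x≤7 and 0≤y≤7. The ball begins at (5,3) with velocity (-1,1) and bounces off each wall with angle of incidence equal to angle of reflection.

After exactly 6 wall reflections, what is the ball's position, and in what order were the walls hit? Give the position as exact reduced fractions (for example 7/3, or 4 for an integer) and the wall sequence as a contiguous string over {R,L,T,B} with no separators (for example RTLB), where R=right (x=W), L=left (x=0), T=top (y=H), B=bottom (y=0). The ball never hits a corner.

Final position: (0,6)
Wall sequence: TLBRTL

1. t=4 → T at (1,7); v=(-1,-1)
2. t=1 → L at (0,6); v=(1,-1)
3. t=6 → B at (6,0); v=(1,1)
4. t=1 → R at (7,1); v=(-1,1)
5. t=6 → T at (1,7); v=(-1,-1)
6. t=1 → L at (0,6); v=(1,-1)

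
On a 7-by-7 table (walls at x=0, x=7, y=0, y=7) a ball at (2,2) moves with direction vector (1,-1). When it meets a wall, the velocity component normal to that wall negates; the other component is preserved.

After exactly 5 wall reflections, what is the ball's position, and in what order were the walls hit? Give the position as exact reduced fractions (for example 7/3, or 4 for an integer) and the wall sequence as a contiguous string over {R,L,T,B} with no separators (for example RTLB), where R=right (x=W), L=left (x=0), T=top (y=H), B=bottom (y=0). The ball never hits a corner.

1. t=2 → B at (4,0); v=(1,1)
2. t=3 → R at (7,3); v=(-1,1)
3. t=4 → T at (3,7); v=(-1,-1)
4. t=3 → L at (0,4); v=(1,-1)
5. t=4 → B at (4,0); v=(1,1)

Final position: (4,0)
Wall sequence: BRTLB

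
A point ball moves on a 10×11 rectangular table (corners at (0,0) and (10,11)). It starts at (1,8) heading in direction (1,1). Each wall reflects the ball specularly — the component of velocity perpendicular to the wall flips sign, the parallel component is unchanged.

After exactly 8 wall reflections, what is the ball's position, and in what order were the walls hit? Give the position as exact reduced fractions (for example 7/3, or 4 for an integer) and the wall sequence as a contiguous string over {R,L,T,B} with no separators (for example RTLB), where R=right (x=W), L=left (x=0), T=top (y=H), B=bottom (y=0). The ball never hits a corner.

1. t=3 → T at (4,11); v=(1,-1)
2. t=6 → R at (10,5); v=(-1,-1)
3. t=5 → B at (5,0); v=(-1,1)
4. t=5 → L at (0,5); v=(1,1)
5. t=6 → T at (6,11); v=(1,-1)
6. t=4 → R at (10,7); v=(-1,-1)
7. t=7 → B at (3,0); v=(-1,1)
8. t=3 → L at (0,3); v=(1,1)

Final position: (0,3)
Wall sequence: TRBLTRBL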